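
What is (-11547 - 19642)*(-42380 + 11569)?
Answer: 960964279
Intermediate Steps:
(-11547 - 19642)*(-42380 + 11569) = -31189*(-30811) = 960964279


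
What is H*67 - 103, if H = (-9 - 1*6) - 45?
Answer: -4123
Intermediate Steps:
H = -60 (H = (-9 - 6) - 45 = -15 - 45 = -60)
H*67 - 103 = -60*67 - 103 = -4020 - 103 = -4123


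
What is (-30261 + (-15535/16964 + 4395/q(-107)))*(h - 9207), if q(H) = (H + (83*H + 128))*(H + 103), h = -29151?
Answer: 17446671294960951/15030104 ≈ 1.1608e+9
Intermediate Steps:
q(H) = (103 + H)*(128 + 84*H) (q(H) = (H + (128 + 83*H))*(103 + H) = (128 + 84*H)*(103 + H) = (103 + H)*(128 + 84*H))
(-30261 + (-15535/16964 + 4395/q(-107)))*(h - 9207) = (-30261 + (-15535/16964 + 4395/(13184 + 84*(-107)**2 + 8780*(-107))))*(-29151 - 9207) = (-30261 + (-15535*1/16964 + 4395/(13184 + 84*11449 - 939460)))*(-38358) = (-30261 + (-15535/16964 + 4395/(13184 + 961716 - 939460)))*(-38358) = (-30261 + (-15535/16964 + 4395/35440))*(-38358) = (-30261 + (-15535/16964 + 4395*(1/35440)))*(-38358) = (-30261 + (-15535/16964 + 879/7088))*(-38358) = (-30261 - 23800181/30060208)*(-38358) = -909675754469/30060208*(-38358) = 17446671294960951/15030104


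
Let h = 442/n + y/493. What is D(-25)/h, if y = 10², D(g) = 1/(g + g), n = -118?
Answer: 29087/5152650 ≈ 0.0056451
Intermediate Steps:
D(g) = 1/(2*g)
y = 100
h = -103053/29087 (h = 442/(-118) + 100/493 = 442*(-1/118) + 100*(1/493) = -221/59 + 100/493 = -103053/29087 ≈ -3.5429)
D(-25)/h = ((½)/(-25))/(-103053/29087) = ((½)*(-1/25))*(-29087/103053) = -1/50*(-29087/103053) = 29087/5152650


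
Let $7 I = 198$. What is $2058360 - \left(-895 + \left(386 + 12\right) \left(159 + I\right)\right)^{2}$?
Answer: $- \frac{265652793529}{49} \approx -5.4215 \cdot 10^{9}$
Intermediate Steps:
$I = \frac{198}{7}$ ($I = \frac{1}{7} \cdot 198 = \frac{198}{7} \approx 28.286$)
$2058360 - \left(-895 + \left(386 + 12\right) \left(159 + I\right)\right)^{2} = 2058360 - \left(-895 + \left(386 + 12\right) \left(159 + \frac{198}{7}\right)\right)^{2} = 2058360 - \left(-895 + 398 \cdot \frac{1311}{7}\right)^{2} = 2058360 - \left(-895 + \frac{521778}{7}\right)^{2} = 2058360 - \left(\frac{515513}{7}\right)^{2} = 2058360 - \frac{265753653169}{49} = - \frac{265652793529}{49}$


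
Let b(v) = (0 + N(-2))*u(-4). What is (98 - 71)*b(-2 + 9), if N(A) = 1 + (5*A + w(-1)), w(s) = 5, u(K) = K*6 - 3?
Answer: 2916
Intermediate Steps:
u(K) = -3 + 6*K (u(K) = 6*K - 3 = -3 + 6*K)
N(A) = 6 + 5*A (N(A) = 1 + (5*A + 5) = 1 + (5 + 5*A) = 6 + 5*A)
b(v) = 108 (b(v) = (0 + (6 + 5*(-2)))*(-3 + 6*(-4)) = (0 + (6 - 10))*(-3 - 24) = (0 - 4)*(-27) = -4*(-27) = 108)
(98 - 71)*b(-2 + 9) = (98 - 71)*108 = 27*108 = 2916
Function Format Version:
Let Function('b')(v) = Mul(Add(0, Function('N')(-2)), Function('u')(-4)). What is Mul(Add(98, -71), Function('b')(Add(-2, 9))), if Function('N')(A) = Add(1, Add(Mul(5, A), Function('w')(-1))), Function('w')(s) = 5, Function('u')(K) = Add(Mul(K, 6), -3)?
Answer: 2916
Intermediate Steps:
Function('u')(K) = Add(-3, Mul(6, K)) (Function('u')(K) = Add(Mul(6, K), -3) = Add(-3, Mul(6, K)))
Function('N')(A) = Add(6, Mul(5, A)) (Function('N')(A) = Add(1, Add(Mul(5, A), 5)) = Add(1, Add(5, Mul(5, A))) = Add(6, Mul(5, A)))
Function('b')(v) = 108 (Function('b')(v) = Mul(Add(0, Add(6, Mul(5, -2))), Add(-3, Mul(6, -4))) = Mul(Add(0, Add(6, -10)), Add(-3, -24)) = Mul(Add(0, -4), -27) = Mul(-4, -27) = 108)
Mul(Add(98, -71), Function('b')(Add(-2, 9))) = Mul(Add(98, -71), 108) = Mul(27, 108) = 2916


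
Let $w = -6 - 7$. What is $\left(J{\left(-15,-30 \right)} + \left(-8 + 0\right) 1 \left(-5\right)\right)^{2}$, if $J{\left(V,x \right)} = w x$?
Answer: $184900$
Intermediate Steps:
$w = -13$
$J{\left(V,x \right)} = - 13 x$
$\left(J{\left(-15,-30 \right)} + \left(-8 + 0\right) 1 \left(-5\right)\right)^{2} = \left(\left(-13\right) \left(-30\right) + \left(-8 + 0\right) 1 \left(-5\right)\right)^{2} = \left(390 - -40\right)^{2} = \left(390 + 40\right)^{2} = 430^{2} = 184900$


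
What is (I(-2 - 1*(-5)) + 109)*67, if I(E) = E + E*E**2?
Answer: 9313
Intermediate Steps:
I(E) = E + E**3
(I(-2 - 1*(-5)) + 109)*67 = (((-2 - 1*(-5)) + (-2 - 1*(-5))**3) + 109)*67 = (((-2 + 5) + (-2 + 5)**3) + 109)*67 = ((3 + 3**3) + 109)*67 = ((3 + 27) + 109)*67 = (30 + 109)*67 = 139*67 = 9313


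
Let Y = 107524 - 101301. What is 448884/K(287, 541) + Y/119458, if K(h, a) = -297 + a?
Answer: 13406075821/7286938 ≈ 1839.7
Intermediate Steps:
Y = 6223
448884/K(287, 541) + Y/119458 = 448884/(-297 + 541) + 6223/119458 = 448884/244 + 6223*(1/119458) = 448884*(1/244) + 6223/119458 = 112221/61 + 6223/119458 = 13406075821/7286938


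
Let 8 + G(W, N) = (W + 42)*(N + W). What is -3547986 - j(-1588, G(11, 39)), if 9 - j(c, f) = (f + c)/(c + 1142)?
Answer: -791203412/223 ≈ -3.5480e+6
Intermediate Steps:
G(W, N) = -8 + (42 + W)*(N + W) (G(W, N) = -8 + (W + 42)*(N + W) = -8 + (42 + W)*(N + W))
j(c, f) = 9 - (c + f)/(1142 + c) (j(c, f) = 9 - (f + c)/(c + 1142) = 9 - (c + f)/(1142 + c))
-3547986 - j(-1588, G(11, 39)) = -3547986 - (10278 - (-8 + 11² + 42*39 + 42*11 + 39*11) + 8*(-1588))/(1142 - 1588) = -3547986 - (10278 - (-8 + 121 + 1638 + 462 + 429) - 12704)/(-446) = -3547986 - (-1)*(10278 - 1*2642 - 12704)/446 = -3547986 - (-1)*(10278 - 2642 - 12704)/446 = -3547986 - (-1)*(-5068)/446 = -3547986 - 1*2534/223 = -3547986 - 2534/223 = -791203412/223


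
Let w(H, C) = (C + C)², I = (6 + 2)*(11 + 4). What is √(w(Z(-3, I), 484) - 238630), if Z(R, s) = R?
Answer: √698394 ≈ 835.70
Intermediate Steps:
I = 120 (I = 8*15 = 120)
w(H, C) = 4*C² (w(H, C) = (2*C)² = 4*C²)
√(w(Z(-3, I), 484) - 238630) = √(4*484² - 238630) = √(4*234256 - 238630) = √(937024 - 238630) = √698394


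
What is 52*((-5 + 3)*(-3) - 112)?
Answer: -5512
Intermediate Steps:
52*((-5 + 3)*(-3) - 112) = 52*(-2*(-3) - 112) = 52*(6 - 112) = 52*(-106) = -5512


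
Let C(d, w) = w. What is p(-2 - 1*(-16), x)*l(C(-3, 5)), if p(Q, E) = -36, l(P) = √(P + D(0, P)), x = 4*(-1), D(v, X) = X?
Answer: -36*√10 ≈ -113.84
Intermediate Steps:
x = -4
l(P) = √2*√P (l(P) = √(P + P) = √(2*P) = √2*√P)
p(-2 - 1*(-16), x)*l(C(-3, 5)) = -36*√2*√5 = -36*√10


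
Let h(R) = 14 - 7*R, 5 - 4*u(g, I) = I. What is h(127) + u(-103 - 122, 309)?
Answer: -951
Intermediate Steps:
u(g, I) = 5/4 - I/4
h(127) + u(-103 - 122, 309) = (14 - 7*127) + (5/4 - 1/4*309) = (14 - 889) + (5/4 - 309/4) = -875 - 76 = -951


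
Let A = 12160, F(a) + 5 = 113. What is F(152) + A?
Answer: 12268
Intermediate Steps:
F(a) = 108 (F(a) = -5 + 113 = 108)
F(152) + A = 108 + 12160 = 12268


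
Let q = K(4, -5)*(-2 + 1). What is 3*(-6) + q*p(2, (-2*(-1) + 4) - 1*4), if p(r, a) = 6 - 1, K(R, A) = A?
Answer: 7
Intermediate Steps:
p(r, a) = 5
q = 5 (q = -5*(-2 + 1) = -5*(-1) = 5)
3*(-6) + q*p(2, (-2*(-1) + 4) - 1*4) = 3*(-6) + 5*5 = -18 + 25 = 7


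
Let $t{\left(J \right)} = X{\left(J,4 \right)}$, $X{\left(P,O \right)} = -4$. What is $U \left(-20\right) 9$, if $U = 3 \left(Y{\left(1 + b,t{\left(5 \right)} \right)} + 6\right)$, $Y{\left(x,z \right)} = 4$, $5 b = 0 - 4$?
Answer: $-5400$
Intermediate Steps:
$b = - \frac{4}{5}$ ($b = \frac{0 - 4}{5} = \frac{1}{5} \left(-4\right) = - \frac{4}{5} \approx -0.8$)
$t{\left(J \right)} = -4$
$U = 30$ ($U = 3 \left(4 + 6\right) = 3 \cdot 10 = 30$)
$U \left(-20\right) 9 = 30 \left(-20\right) 9 = \left(-600\right) 9 = -5400$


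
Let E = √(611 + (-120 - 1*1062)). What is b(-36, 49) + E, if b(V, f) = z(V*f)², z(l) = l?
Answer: 3111696 + I*√571 ≈ 3.1117e+6 + 23.896*I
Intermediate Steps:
b(V, f) = V²*f² (b(V, f) = (V*f)² = V²*f²)
E = I*√571 (E = √(611 + (-120 - 1062)) = √(611 - 1182) = √(-571) = I*√571 ≈ 23.896*I)
b(-36, 49) + E = (-36)²*49² + I*√571 = 1296*2401 + I*√571 = 3111696 + I*√571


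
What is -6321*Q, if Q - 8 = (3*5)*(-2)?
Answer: 139062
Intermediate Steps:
Q = -22 (Q = 8 + (3*5)*(-2) = 8 + 15*(-2) = 8 - 30 = -22)
-6321*Q = -6321*(-22) = 139062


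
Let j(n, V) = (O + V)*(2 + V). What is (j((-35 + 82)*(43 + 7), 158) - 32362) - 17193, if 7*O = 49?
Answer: -23155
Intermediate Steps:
O = 7 (O = (⅐)*49 = 7)
j(n, V) = (2 + V)*(7 + V) (j(n, V) = (7 + V)*(2 + V) = (2 + V)*(7 + V))
(j((-35 + 82)*(43 + 7), 158) - 32362) - 17193 = ((14 + 158² + 9*158) - 32362) - 17193 = ((14 + 24964 + 1422) - 32362) - 17193 = (26400 - 32362) - 17193 = -5962 - 17193 = -23155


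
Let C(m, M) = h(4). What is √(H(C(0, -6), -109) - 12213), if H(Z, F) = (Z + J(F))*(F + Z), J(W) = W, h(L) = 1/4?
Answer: 3*I*√687/4 ≈ 19.658*I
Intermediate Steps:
h(L) = ¼
C(m, M) = ¼
H(Z, F) = (F + Z)² (H(Z, F) = (Z + F)*(F + Z) = (F + Z)*(F + Z) = (F + Z)²)
√(H(C(0, -6), -109) - 12213) = √(((-109)² + (¼)² + 2*(-109)*(¼)) - 12213) = √((11881 + 1/16 - 109/2) - 12213) = √(189225/16 - 12213) = √(-6183/16) = 3*I*√687/4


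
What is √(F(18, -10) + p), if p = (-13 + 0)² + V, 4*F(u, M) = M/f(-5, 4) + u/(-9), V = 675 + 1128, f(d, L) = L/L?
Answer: √1969 ≈ 44.373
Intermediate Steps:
f(d, L) = 1
V = 1803
F(u, M) = -u/36 + M/4 (F(u, M) = (M/1 + u/(-9))/4 = (M*1 + u*(-⅑))/4 = (M - u/9)/4 = -u/36 + M/4)
p = 1972 (p = (-13 + 0)² + 1803 = (-13)² + 1803 = 169 + 1803 = 1972)
√(F(18, -10) + p) = √((-1/36*18 + (¼)*(-10)) + 1972) = √((-½ - 5/2) + 1972) = √(-3 + 1972) = √1969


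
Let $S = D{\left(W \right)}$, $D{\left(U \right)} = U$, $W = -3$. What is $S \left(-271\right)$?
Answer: $813$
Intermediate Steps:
$S = -3$
$S \left(-271\right) = \left(-3\right) \left(-271\right) = 813$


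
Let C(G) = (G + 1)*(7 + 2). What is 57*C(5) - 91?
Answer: 2987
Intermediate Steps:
C(G) = 9 + 9*G (C(G) = (1 + G)*9 = 9 + 9*G)
57*C(5) - 91 = 57*(9 + 9*5) - 91 = 57*(9 + 45) - 91 = 57*54 - 91 = 3078 - 91 = 2987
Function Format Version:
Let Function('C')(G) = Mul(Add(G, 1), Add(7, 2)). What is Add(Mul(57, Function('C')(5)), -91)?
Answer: 2987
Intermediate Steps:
Function('C')(G) = Add(9, Mul(9, G)) (Function('C')(G) = Mul(Add(1, G), 9) = Add(9, Mul(9, G)))
Add(Mul(57, Function('C')(5)), -91) = Add(Mul(57, Add(9, Mul(9, 5))), -91) = Add(Mul(57, Add(9, 45)), -91) = Add(Mul(57, 54), -91) = Add(3078, -91) = 2987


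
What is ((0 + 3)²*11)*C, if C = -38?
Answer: -3762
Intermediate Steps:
((0 + 3)²*11)*C = ((0 + 3)²*11)*(-38) = (3²*11)*(-38) = (9*11)*(-38) = 99*(-38) = -3762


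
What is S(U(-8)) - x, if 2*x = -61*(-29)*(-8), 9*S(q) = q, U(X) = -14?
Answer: 63670/9 ≈ 7074.4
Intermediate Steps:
S(q) = q/9
x = -7076 (x = (-61*(-29)*(-8))/2 = (1769*(-8))/2 = (1/2)*(-14152) = -7076)
S(U(-8)) - x = (1/9)*(-14) - 1*(-7076) = -14/9 + 7076 = 63670/9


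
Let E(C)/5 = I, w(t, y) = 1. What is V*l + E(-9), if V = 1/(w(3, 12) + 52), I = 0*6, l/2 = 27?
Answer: 54/53 ≈ 1.0189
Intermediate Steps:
l = 54 (l = 2*27 = 54)
I = 0
V = 1/53 (V = 1/(1 + 52) = 1/53 ≈ 0.018868)
E(C) = 0 (E(C) = 5*0 = 0)
V*l + E(-9) = (1/53)*54 + 0 = 54/53 + 0 = 54/53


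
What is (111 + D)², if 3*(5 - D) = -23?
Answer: 137641/9 ≈ 15293.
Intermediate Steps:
D = 38/3 (D = 5 - ⅓*(-23) = 5 + 23/3 = 38/3 ≈ 12.667)
(111 + D)² = (111 + 38/3)² = (371/3)² = 137641/9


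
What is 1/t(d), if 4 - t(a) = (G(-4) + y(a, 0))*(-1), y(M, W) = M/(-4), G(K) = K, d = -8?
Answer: ½ ≈ 0.50000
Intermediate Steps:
y(M, W) = -M/4
t(a) = -a/4 (t(a) = 4 - (-4 - a/4)*(-1) = 4 - (4 + a/4) = 4 + (-4 - a/4) = -a/4)
1/t(d) = 1/(-¼*(-8)) = 1/2 = ½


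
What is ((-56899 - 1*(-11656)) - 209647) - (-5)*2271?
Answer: -243535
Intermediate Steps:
((-56899 - 1*(-11656)) - 209647) - (-5)*2271 = ((-56899 + 11656) - 209647) - 1*(-11355) = (-45243 - 209647) + 11355 = -254890 + 11355 = -243535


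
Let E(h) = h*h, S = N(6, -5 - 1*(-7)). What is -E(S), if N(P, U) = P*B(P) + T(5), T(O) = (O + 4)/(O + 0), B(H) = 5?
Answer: -25281/25 ≈ -1011.2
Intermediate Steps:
T(O) = (4 + O)/O
N(P, U) = 9/5 + 5*P (N(P, U) = P*5 + (4 + 5)/5 = 5*P + (1/5)*9 = 5*P + 9/5 = 9/5 + 5*P)
S = 159/5 (S = 9/5 + 5*6 = 9/5 + 30 = 159/5 ≈ 31.800)
E(h) = h**2
-E(S) = -(159/5)**2 = -1*25281/25 = -25281/25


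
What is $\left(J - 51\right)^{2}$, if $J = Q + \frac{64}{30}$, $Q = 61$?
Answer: $\frac{33124}{225} \approx 147.22$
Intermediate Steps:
$J = \frac{947}{15}$ ($J = 61 + \frac{64}{30} = 61 + 64 \cdot \frac{1}{30} = 61 + \frac{32}{15} = \frac{947}{15} \approx 63.133$)
$\left(J - 51\right)^{2} = \left(\frac{947}{15} - 51\right)^{2} = \left(\frac{182}{15}\right)^{2} = \frac{33124}{225}$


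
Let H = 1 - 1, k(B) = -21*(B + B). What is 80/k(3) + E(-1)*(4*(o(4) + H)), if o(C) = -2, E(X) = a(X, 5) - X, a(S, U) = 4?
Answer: -2560/63 ≈ -40.635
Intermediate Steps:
E(X) = 4 - X
k(B) = -42*B
H = 0
80/k(3) + E(-1)*(4*(o(4) + H)) = 80/((-42*3)) + (4 - 1*(-1))*(4*(-2 + 0)) = 80/(-126) + (4 + 1)*(4*(-2)) = 80*(-1/126) + 5*(-8) = -40/63 - 40 = -2560/63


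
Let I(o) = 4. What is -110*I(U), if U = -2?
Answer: -440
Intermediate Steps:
-110*I(U) = -110*4 = -440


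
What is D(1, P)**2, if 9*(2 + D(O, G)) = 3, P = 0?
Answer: 25/9 ≈ 2.7778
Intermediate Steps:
D(O, G) = -5/3 (D(O, G) = -2 + (1/9)*3 = -2 + 1/3 = -5/3)
D(1, P)**2 = (-5/3)**2 = 25/9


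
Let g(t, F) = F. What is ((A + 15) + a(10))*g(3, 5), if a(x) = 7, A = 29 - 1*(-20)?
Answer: 355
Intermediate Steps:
A = 49 (A = 29 + 20 = 49)
((A + 15) + a(10))*g(3, 5) = ((49 + 15) + 7)*5 = (64 + 7)*5 = 71*5 = 355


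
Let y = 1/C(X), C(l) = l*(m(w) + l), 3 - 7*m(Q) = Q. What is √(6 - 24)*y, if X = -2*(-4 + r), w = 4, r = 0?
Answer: 21*I*√2/440 ≈ 0.067497*I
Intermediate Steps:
m(Q) = 3/7 - Q/7
X = 8 (X = -2*(-4 + 0) = -2*(-4) = 8)
C(l) = l*(-⅐ + l) (C(l) = l*((3/7 - ⅐*4) + l) = l*((3/7 - 4/7) + l) = l*(-⅐ + l))
y = 7/440 (y = 1/(8*(-⅐ + 8)) = 1/(8*(55/7)) = 1/(440/7) = 7/440 ≈ 0.015909)
√(6 - 24)*y = √(6 - 24)*(7/440) = √(-18)*(7/440) = (3*I*√2)*(7/440) = 21*I*√2/440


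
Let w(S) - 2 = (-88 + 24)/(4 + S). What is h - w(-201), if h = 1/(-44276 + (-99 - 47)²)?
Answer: -10515877/4523120 ≈ -2.3249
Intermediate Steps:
h = -1/22960 (h = 1/(-44276 + (-146)²) = 1/(-44276 + 21316) = 1/(-22960) = -1/22960 ≈ -4.3554e-5)
w(S) = 2 - 64/(4 + S) (w(S) = 2 + (-88 + 24)/(4 + S) = 2 - 64/(4 + S))
h - w(-201) = -1/22960 - 2*(-28 - 201)/(4 - 201) = -1/22960 - 2*(-229)/(-197) = -1/22960 - 2*(-1)*(-229)/197 = -1/22960 - 1*458/197 = -1/22960 - 458/197 = -10515877/4523120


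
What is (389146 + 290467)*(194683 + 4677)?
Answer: 135487647680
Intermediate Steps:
(389146 + 290467)*(194683 + 4677) = 679613*199360 = 135487647680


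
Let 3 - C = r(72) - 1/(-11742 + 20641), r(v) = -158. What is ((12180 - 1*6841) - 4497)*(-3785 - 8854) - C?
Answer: -94704928902/8899 ≈ -1.0642e+7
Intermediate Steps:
C = 1432740/8899 (C = 3 - (-158 - 1/(-11742 + 20641)) = 3 - (-158 - 1/8899) = 3 - 1*(-1406043/8899) = 3 + 1406043/8899 = 1432740/8899 ≈ 161.00)
((12180 - 1*6841) - 4497)*(-3785 - 8854) - C = ((12180 - 1*6841) - 4497)*(-3785 - 8854) - 1*1432740/8899 = ((12180 - 6841) - 4497)*(-12639) - 1432740/8899 = (5339 - 4497)*(-12639) - 1432740/8899 = 842*(-12639) - 1432740/8899 = -10642038 - 1432740/8899 = -94704928902/8899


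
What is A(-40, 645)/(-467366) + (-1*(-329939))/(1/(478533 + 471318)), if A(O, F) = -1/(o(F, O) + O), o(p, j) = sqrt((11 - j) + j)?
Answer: 116369764306064826523/371322287 - sqrt(11)/742644574 ≈ 3.1339e+11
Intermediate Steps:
o(p, j) = sqrt(11)
A(O, F) = -1/(O + sqrt(11)) (A(O, F) = -1/(sqrt(11) + O) = -1/(O + sqrt(11)))
A(-40, 645)/(-467366) + (-1*(-329939))/(1/(478533 + 471318)) = -1/(-40 + sqrt(11))/(-467366) + (-1*(-329939))/(1/(478533 + 471318)) = -1/(-40 + sqrt(11))*(-1/467366) + 329939/(1/949851) = 1/(467366*(-40 + sqrt(11))) + 329939/(1/949851) = 1/(467366*(-40 + sqrt(11))) + 329939*949851 = 1/(467366*(-40 + sqrt(11))) + 313392889089 = 313392889089 + 1/(467366*(-40 + sqrt(11)))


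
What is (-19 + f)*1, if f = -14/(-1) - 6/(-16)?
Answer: -37/8 ≈ -4.6250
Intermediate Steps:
f = 115/8 (f = -14*(-1) - 6*(-1/16) = 14 + 3/8 = 115/8 ≈ 14.375)
(-19 + f)*1 = (-19 + 115/8)*1 = -37/8*1 = -37/8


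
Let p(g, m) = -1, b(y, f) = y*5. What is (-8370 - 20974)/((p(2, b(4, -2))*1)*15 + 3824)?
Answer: -29344/3809 ≈ -7.7039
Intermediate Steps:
b(y, f) = 5*y
(-8370 - 20974)/((p(2, b(4, -2))*1)*15 + 3824) = (-8370 - 20974)/(-1*1*15 + 3824) = -29344/(-1*15 + 3824) = -29344/(-15 + 3824) = -29344/3809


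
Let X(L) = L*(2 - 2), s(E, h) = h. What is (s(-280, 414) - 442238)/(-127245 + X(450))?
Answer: 441824/127245 ≈ 3.4722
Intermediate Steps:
X(L) = 0 (X(L) = L*0 = 0)
(s(-280, 414) - 442238)/(-127245 + X(450)) = (414 - 442238)/(-127245 + 0) = -441824/(-127245) = -441824*(-1/127245) = 441824/127245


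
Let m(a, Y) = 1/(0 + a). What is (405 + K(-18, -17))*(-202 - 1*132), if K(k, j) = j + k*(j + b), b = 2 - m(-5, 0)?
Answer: -1092848/5 ≈ -2.1857e+5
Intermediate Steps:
m(a, Y) = 1/a
b = 11/5 (b = 2 - 1/(-5) = 2 - 1*(-1/5) = 2 + 1/5 = 11/5 ≈ 2.2000)
K(k, j) = j + k*(11/5 + j) (K(k, j) = j + k*(j + 11/5) = j + k*(11/5 + j))
(405 + K(-18, -17))*(-202 - 1*132) = (405 + (-17 + (11/5)*(-18) - 17*(-18)))*(-202 - 1*132) = (405 + (-17 - 198/5 + 306))*(-202 - 132) = (405 + 1247/5)*(-334) = (3272/5)*(-334) = -1092848/5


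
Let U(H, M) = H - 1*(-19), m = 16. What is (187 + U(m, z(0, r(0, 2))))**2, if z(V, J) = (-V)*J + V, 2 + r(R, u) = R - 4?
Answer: 49284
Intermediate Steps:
r(R, u) = -6 + R (r(R, u) = -2 + (R - 4) = -2 + (-4 + R) = -6 + R)
z(V, J) = V - J*V (z(V, J) = -J*V + V = V - J*V)
U(H, M) = 19 + H (U(H, M) = H + 19 = 19 + H)
(187 + U(m, z(0, r(0, 2))))**2 = (187 + (19 + 16))**2 = (187 + 35)**2 = 222**2 = 49284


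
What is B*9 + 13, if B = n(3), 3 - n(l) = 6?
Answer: -14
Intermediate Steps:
n(l) = -3 (n(l) = 3 - 1*6 = 3 - 6 = -3)
B = -3
B*9 + 13 = -3*9 + 13 = -27 + 13 = -14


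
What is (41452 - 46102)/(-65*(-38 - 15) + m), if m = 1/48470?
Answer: -75128500/55659717 ≈ -1.3498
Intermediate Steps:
m = 1/48470 ≈ 2.0631e-5
(41452 - 46102)/(-65*(-38 - 15) + m) = (41452 - 46102)/(-65*(-38 - 15) + 1/48470) = -4650/(-65*(-53) + 1/48470) = -4650/(3445 + 1/48470) = -4650/166979151/48470 = -4650*48470/166979151 = -75128500/55659717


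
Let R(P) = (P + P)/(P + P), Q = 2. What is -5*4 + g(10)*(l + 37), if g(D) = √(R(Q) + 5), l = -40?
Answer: -20 - 3*√6 ≈ -27.348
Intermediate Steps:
R(P) = 1 (R(P) = (2*P)/((2*P)) = (2*P)*(1/(2*P)) = 1)
g(D) = √6 (g(D) = √(1 + 5) = √6)
-5*4 + g(10)*(l + 37) = -5*4 + √6*(-40 + 37) = -20 + √6*(-3) = -20 - 3*√6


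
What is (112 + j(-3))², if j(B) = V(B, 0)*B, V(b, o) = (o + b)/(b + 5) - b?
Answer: 46225/4 ≈ 11556.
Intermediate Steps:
V(b, o) = -b + (b + o)/(5 + b) (V(b, o) = (b + o)/(5 + b) - b = -b + (b + o)/(5 + b))
j(B) = B*(-B² - 4*B)/(5 + B) (j(B) = ((0 - B² - 4*B)/(5 + B))*B = ((-B² - 4*B)/(5 + B))*B = B*(-B² - 4*B)/(5 + B))
(112 + j(-3))² = (112 - 1*(-3)²*(4 - 3)/(5 - 3))² = (112 - 1*9*1/2)² = (112 - 1*9*½*1)² = (112 - 9/2)² = (215/2)² = 46225/4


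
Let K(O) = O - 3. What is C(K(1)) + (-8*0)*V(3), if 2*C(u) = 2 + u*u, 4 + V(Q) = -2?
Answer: 3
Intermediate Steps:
V(Q) = -6 (V(Q) = -4 - 2 = -6)
K(O) = -3 + O
C(u) = 1 + u**2/2 (C(u) = (2 + u*u)/2 = (2 + u**2)/2 = 1 + u**2/2)
C(K(1)) + (-8*0)*V(3) = (1 + (-3 + 1)**2/2) - 8*0*(-6) = (1 + (1/2)*(-2)**2) + 0*(-6) = (1 + (1/2)*4) + 0 = (1 + 2) + 0 = 3 + 0 = 3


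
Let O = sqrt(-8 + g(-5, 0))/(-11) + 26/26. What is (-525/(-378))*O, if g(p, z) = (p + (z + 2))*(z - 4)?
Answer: 25/22 ≈ 1.1364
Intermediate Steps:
g(p, z) = (-4 + z)*(2 + p + z) (g(p, z) = (p + (2 + z))*(-4 + z) = (2 + p + z)*(-4 + z) = (-4 + z)*(2 + p + z))
O = 9/11 (O = sqrt(-8 + (-8 + 0**2 - 4*(-5) - 2*0 - 5*0))/(-11) + 26/26 = sqrt(-8 + (-8 + 0 + 20 + 0 + 0))*(-1/11) + 26*(1/26) = sqrt(-8 + 12)*(-1/11) + 1 = sqrt(4)*(-1/11) + 1 = 2*(-1/11) + 1 = -2/11 + 1 = 9/11 ≈ 0.81818)
(-525/(-378))*O = -525/(-378)*(9/11) = -525*(-1/378)*(9/11) = (25/18)*(9/11) = 25/22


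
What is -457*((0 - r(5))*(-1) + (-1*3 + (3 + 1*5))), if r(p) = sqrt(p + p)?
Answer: -2285 - 457*sqrt(10) ≈ -3730.2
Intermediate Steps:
r(p) = sqrt(2)*sqrt(p) (r(p) = sqrt(2*p) = sqrt(2)*sqrt(p))
-457*((0 - r(5))*(-1) + (-1*3 + (3 + 1*5))) = -457*((0 - sqrt(2)*sqrt(5))*(-1) + (-1*3 + (3 + 1*5))) = -457*((0 - sqrt(10))*(-1) + (-3 + (3 + 5))) = -457*(-sqrt(10)*(-1) + (-3 + 8)) = -457*(sqrt(10) + 5) = -457*(5 + sqrt(10)) = -2285 - 457*sqrt(10)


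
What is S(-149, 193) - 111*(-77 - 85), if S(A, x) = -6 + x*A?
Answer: -10781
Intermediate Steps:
S(A, x) = -6 + A*x
S(-149, 193) - 111*(-77 - 85) = (-6 - 149*193) - 111*(-77 - 85) = (-6 - 28757) - 111*(-162) = -28763 + 17982 = -10781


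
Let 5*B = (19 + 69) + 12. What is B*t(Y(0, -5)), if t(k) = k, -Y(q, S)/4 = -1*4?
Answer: 320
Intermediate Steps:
Y(q, S) = 16 (Y(q, S) = -(-4)*4 = -4*(-4) = 16)
B = 20 (B = ((19 + 69) + 12)/5 = (88 + 12)/5 = (⅕)*100 = 20)
B*t(Y(0, -5)) = 20*16 = 320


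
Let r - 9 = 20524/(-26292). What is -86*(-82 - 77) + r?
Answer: 12847604/939 ≈ 13682.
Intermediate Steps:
r = 7718/939 (r = 9 + 20524/(-26292) = 9 + 20524*(-1/26292) = 9 - 733/939 = 7718/939 ≈ 8.2194)
-86*(-82 - 77) + r = -86*(-82 - 77) + 7718/939 = -86*(-159) + 7718/939 = 13674 + 7718/939 = 12847604/939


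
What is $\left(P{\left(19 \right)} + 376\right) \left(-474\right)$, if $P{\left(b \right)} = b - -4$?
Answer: $-189126$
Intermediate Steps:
$P{\left(b \right)} = 4 + b$ ($P{\left(b \right)} = b + 4 = 4 + b$)
$\left(P{\left(19 \right)} + 376\right) \left(-474\right) = \left(\left(4 + 19\right) + 376\right) \left(-474\right) = \left(23 + 376\right) \left(-474\right) = 399 \left(-474\right) = -189126$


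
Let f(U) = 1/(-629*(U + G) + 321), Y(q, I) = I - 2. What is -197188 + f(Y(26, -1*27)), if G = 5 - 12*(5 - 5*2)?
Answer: -4401827725/22323 ≈ -1.9719e+5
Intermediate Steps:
G = 65 (G = 5 - 12*(5 - 10) = 5 - 12*(-5) = 5 + 60 = 65)
Y(q, I) = -2 + I
f(U) = 1/(-40564 - 629*U) (f(U) = 1/(-629*(U + 65) + 321) = 1/(-629*(65 + U) + 321) = 1/((-40885 - 629*U) + 321) = 1/(-40564 - 629*U))
-197188 + f(Y(26, -1*27)) = -197188 - 1/(40564 + 629*(-2 - 1*27)) = -197188 - 1/(40564 + 629*(-2 - 27)) = -197188 - 1/(40564 + 629*(-29)) = -197188 - 1/(40564 - 18241) = -197188 - 1/22323 = -4401827725/22323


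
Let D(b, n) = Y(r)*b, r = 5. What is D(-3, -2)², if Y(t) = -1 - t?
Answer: 324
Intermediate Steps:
D(b, n) = -6*b (D(b, n) = (-1 - 1*5)*b = (-1 - 5)*b = -6*b)
D(-3, -2)² = (-6*(-3))² = 18² = 324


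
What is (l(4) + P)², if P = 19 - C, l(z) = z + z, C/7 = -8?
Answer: 6889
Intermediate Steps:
C = -56 (C = 7*(-8) = -56)
l(z) = 2*z
P = 75 (P = 19 - 1*(-56) = 19 + 56 = 75)
(l(4) + P)² = (2*4 + 75)² = (8 + 75)² = 83² = 6889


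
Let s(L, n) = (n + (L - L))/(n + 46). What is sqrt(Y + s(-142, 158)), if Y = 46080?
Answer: sqrt(479424378)/102 ≈ 214.66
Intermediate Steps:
s(L, n) = n/(46 + n) (s(L, n) = (n + 0)/(46 + n) = n/(46 + n))
sqrt(Y + s(-142, 158)) = sqrt(46080 + 158/(46 + 158)) = sqrt(46080 + 158/204) = sqrt(46080 + 158*(1/204)) = sqrt(46080 + 79/102) = sqrt(4700239/102) = sqrt(479424378)/102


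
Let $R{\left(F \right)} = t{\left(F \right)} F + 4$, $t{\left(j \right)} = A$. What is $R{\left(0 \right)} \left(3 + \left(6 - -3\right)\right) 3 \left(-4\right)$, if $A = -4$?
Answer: $-576$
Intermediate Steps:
$t{\left(j \right)} = -4$
$R{\left(F \right)} = 4 - 4 F$ ($R{\left(F \right)} = - 4 F + 4 = 4 - 4 F$)
$R{\left(0 \right)} \left(3 + \left(6 - -3\right)\right) 3 \left(-4\right) = \left(4 - 0\right) \left(3 + \left(6 - -3\right)\right) 3 \left(-4\right) = \left(4 + 0\right) \left(3 + \left(6 + 3\right)\right) 3 \left(-4\right) = 4 \left(3 + 9\right) 3 \left(-4\right) = 4 \cdot 12 \cdot 3 \left(-4\right) = 4 \cdot 36 \left(-4\right) = 144 \left(-4\right) = -576$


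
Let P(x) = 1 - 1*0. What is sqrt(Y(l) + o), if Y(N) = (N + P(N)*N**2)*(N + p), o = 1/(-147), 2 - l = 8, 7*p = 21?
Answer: I*sqrt(39693)/21 ≈ 9.4872*I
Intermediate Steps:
p = 3 (p = (1/7)*21 = 3)
l = -6 (l = 2 - 1*8 = 2 - 8 = -6)
P(x) = 1 (P(x) = 1 + 0 = 1)
o = -1/147 ≈ -0.0068027
Y(N) = (3 + N)*(N + N**2) (Y(N) = (N + 1*N**2)*(N + 3) = (N + N**2)*(3 + N) = (3 + N)*(N + N**2))
sqrt(Y(l) + o) = sqrt(-6*(3 + (-6)**2 + 4*(-6)) - 1/147) = sqrt(-6*(3 + 36 - 24) - 1/147) = sqrt(-6*15 - 1/147) = sqrt(-90 - 1/147) = sqrt(-13231/147) = I*sqrt(39693)/21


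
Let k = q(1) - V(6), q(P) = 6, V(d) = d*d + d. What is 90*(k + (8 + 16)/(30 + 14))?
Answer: -35100/11 ≈ -3190.9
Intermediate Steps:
V(d) = d + d² (V(d) = d² + d = d + d²)
k = -36 (k = 6 - 6*(1 + 6) = 6 - 6*7 = 6 - 1*42 = 6 - 42 = -36)
90*(k + (8 + 16)/(30 + 14)) = 90*(-36 + (8 + 16)/(30 + 14)) = 90*(-36 + 24/44) = 90*(-36 + 24*(1/44)) = 90*(-36 + 6/11) = 90*(-390/11) = -35100/11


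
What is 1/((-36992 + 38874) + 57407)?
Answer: 1/59289 ≈ 1.6867e-5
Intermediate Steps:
1/((-36992 + 38874) + 57407) = 1/(1882 + 57407) = 1/59289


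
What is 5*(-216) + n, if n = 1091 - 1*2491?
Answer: -2480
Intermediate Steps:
n = -1400 (n = 1091 - 2491 = -1400)
5*(-216) + n = 5*(-216) - 1400 = -1080 - 1400 = -2480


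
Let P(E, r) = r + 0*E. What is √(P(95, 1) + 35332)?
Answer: √35333 ≈ 187.97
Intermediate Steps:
P(E, r) = r (P(E, r) = r + 0 = r)
√(P(95, 1) + 35332) = √(1 + 35332) = √35333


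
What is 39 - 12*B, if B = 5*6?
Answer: -321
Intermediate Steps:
B = 30
39 - 12*B = 39 - 12*30 = 39 - 360 = -321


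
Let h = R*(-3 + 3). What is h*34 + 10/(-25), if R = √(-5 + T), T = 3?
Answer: -⅖ ≈ -0.40000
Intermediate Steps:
R = I*√2 (R = √(-5 + 3) = √(-2) = I*√2 ≈ 1.4142*I)
h = 0 (h = (I*√2)*(-3 + 3) = (I*√2)*0 = 0)
h*34 + 10/(-25) = 0*34 + 10/(-25) = 0 + 10*(-1/25) = 0 - ⅖ = -⅖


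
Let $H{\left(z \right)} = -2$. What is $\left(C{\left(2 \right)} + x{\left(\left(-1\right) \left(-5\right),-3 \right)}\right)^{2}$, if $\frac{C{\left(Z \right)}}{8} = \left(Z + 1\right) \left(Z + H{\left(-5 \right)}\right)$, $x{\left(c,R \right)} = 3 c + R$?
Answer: $144$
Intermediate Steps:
$x{\left(c,R \right)} = R + 3 c$
$C{\left(Z \right)} = 8 \left(1 + Z\right) \left(-2 + Z\right)$ ($C{\left(Z \right)} = 8 \left(Z + 1\right) \left(Z - 2\right) = 8 \left(1 + Z\right) \left(-2 + Z\right)$)
$\left(C{\left(2 \right)} + x{\left(\left(-1\right) \left(-5\right),-3 \right)}\right)^{2} = \left(\left(-16 - 16 + 8 \cdot 2^{2}\right) - \left(3 - 3 \left(\left(-1\right) \left(-5\right)\right)\right)\right)^{2} = \left(\left(-16 - 16 + 8 \cdot 4\right) + \left(-3 + 3 \cdot 5\right)\right)^{2} = \left(\left(-16 - 16 + 32\right) + \left(-3 + 15\right)\right)^{2} = \left(0 + 12\right)^{2} = 12^{2} = 144$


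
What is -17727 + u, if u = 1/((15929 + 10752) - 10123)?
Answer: -293523665/16558 ≈ -17727.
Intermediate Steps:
u = 1/16558 (u = 1/(26681 - 10123) = 1/16558 ≈ 6.0394e-5)
-17727 + u = -17727 + 1/16558 = -293523665/16558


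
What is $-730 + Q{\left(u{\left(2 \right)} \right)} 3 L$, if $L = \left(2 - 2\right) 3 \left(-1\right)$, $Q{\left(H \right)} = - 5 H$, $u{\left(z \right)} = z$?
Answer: $-730$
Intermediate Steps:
$L = 0$ ($L = 0 \cdot 3 \left(-1\right) = 0 \left(-1\right) = 0$)
$-730 + Q{\left(u{\left(2 \right)} \right)} 3 L = -730 + \left(-5\right) 2 \cdot 3 \cdot 0 = -730 + \left(-10\right) 3 \cdot 0 = -730 - 0 = -730 + 0 = -730$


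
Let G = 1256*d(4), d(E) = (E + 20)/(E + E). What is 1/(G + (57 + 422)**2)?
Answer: 1/233209 ≈ 4.2880e-6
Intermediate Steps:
d(E) = (20 + E)/(2*E) (d(E) = (20 + E)/((2*E)) = (20 + E)*(1/(2*E)) = (20 + E)/(2*E))
G = 3768 (G = 1256*((1/2)*(20 + 4)/4) = 1256*((1/2)*(1/4)*24) = 1256*3 = 3768)
1/(G + (57 + 422)**2) = 1/(3768 + (57 + 422)**2) = 1/(3768 + 479**2) = 1/(3768 + 229441) = 1/233209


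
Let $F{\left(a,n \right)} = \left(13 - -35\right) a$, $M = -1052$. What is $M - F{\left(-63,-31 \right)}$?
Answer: $1972$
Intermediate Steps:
$F{\left(a,n \right)} = 48 a$ ($F{\left(a,n \right)} = \left(13 + 35\right) a = 48 a$)
$M - F{\left(-63,-31 \right)} = -1052 - 48 \left(-63\right) = -1052 - -3024 = -1052 + 3024 = 1972$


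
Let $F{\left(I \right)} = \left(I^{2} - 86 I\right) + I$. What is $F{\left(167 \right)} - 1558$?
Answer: $12136$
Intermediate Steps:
$F{\left(I \right)} = I^{2} - 85 I$
$F{\left(167 \right)} - 1558 = 167 \left(-85 + 167\right) - 1558 = 167 \cdot 82 - 1558 = 13694 - 1558 = 12136$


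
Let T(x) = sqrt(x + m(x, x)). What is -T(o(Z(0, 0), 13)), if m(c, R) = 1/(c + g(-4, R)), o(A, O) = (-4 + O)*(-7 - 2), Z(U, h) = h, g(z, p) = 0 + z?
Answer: -I*sqrt(585310)/85 ≈ -9.0007*I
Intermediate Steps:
g(z, p) = z
o(A, O) = 36 - 9*O (o(A, O) = (-4 + O)*(-9) = 36 - 9*O)
m(c, R) = 1/(-4 + c) (m(c, R) = 1/(c - 4) = 1/(-4 + c))
T(x) = sqrt(x + 1/(-4 + x))
-T(o(Z(0, 0), 13)) = -sqrt((1 + (36 - 9*13)*(-4 + (36 - 9*13)))/(-4 + (36 - 9*13))) = -sqrt((1 + (36 - 117)*(-4 + (36 - 117)))/(-4 + (36 - 117))) = -sqrt((1 - 81*(-4 - 81))/(-4 - 81)) = -sqrt((1 - 81*(-85))/(-85)) = -sqrt(-(1 + 6885)/85) = -sqrt(-1/85*6886) = -sqrt(-6886/85) = -I*sqrt(585310)/85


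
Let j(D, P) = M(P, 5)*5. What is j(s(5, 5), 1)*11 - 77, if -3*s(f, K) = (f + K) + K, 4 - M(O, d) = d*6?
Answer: -1507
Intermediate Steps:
M(O, d) = 4 - 6*d (M(O, d) = 4 - d*6 = 4 - 6*d)
s(f, K) = -2*K/3 - f/3 (s(f, K) = -((f + K) + K)/3 = -((K + f) + K)/3 = -(f + 2*K)/3 = -2*K/3 - f/3)
j(D, P) = -130 (j(D, P) = (4 - 6*5)*5 = (4 - 30)*5 = -26*5 = -130)
j(s(5, 5), 1)*11 - 77 = -130*11 - 77 = -1430 - 77 = -1507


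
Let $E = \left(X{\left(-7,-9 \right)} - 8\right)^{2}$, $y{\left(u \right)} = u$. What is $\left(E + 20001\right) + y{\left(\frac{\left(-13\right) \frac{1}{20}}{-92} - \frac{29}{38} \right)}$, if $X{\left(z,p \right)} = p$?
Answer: $\frac{709311967}{34960} \approx 20289.0$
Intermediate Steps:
$E = 289$ ($E = \left(-9 - 8\right)^{2} = \left(-17\right)^{2} = 289$)
$\left(E + 20001\right) + y{\left(\frac{\left(-13\right) \frac{1}{20}}{-92} - \frac{29}{38} \right)} = \left(289 + 20001\right) - \left(\frac{29}{38} - \frac{\left(-13\right) \frac{1}{20}}{-92}\right) = 20290 - \left(\frac{29}{38} - \left(-13\right) \frac{1}{20} \left(- \frac{1}{92}\right)\right) = 20290 - \frac{26433}{34960} = \frac{709311967}{34960}$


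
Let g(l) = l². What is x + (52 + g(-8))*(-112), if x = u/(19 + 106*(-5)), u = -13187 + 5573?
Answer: -6631298/511 ≈ -12977.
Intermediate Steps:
u = -7614
x = 7614/511 (x = -7614/(19 + 106*(-5)) = -7614/(19 - 530) = -7614/(-511) = -7614*(-1/511) = 7614/511 ≈ 14.900)
x + (52 + g(-8))*(-112) = 7614/511 + (52 + (-8)²)*(-112) = 7614/511 + (52 + 64)*(-112) = 7614/511 + 116*(-112) = 7614/511 - 12992 = -6631298/511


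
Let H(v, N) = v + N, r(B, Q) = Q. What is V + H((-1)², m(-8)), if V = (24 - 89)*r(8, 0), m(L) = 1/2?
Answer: 3/2 ≈ 1.5000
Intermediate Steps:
m(L) = ½
H(v, N) = N + v
V = 0 (V = (24 - 89)*0 = -65*0 = 0)
V + H((-1)², m(-8)) = 0 + (½ + (-1)²) = 0 + (½ + 1) = 0 + 3/2 = 3/2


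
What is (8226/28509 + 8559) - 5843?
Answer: 25812890/9503 ≈ 2716.3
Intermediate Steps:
(8226/28509 + 8559) - 5843 = (8226*(1/28509) + 8559) - 5843 = (2742/9503 + 8559) - 5843 = 81338919/9503 - 5843 = 25812890/9503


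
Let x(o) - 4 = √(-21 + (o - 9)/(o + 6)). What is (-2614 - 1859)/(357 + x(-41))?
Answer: -1255919/101376 + 497*I*√959/101376 ≈ -12.389 + 0.15182*I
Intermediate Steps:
x(o) = 4 + √(-21 + (-9 + o)/(6 + o)) (x(o) = 4 + √(-21 + (o - 9)/(o + 6)) = 4 + √(-21 + (-9 + o)/(6 + o)))
(-2614 - 1859)/(357 + x(-41)) = (-2614 - 1859)/(357 + (4 + √5*√((-27 - 4*(-41))/(6 - 41)))) = -4473/(357 + (4 + √5*√((-27 + 164)/(-35)))) = -4473/(357 + (4 + √5*√(-1/35*137))) = -4473/(357 + (4 + √5*√(-137/35))) = -4473/(357 + (4 + √5*(I*√4795/35))) = -4473/(357 + (4 + I*√959/7)) = -4473/(361 + I*√959/7)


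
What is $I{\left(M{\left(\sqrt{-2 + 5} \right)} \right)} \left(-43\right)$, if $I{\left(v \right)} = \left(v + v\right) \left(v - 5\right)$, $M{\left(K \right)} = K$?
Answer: $-258 + 430 \sqrt{3} \approx 486.78$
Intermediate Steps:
$I{\left(v \right)} = 2 v \left(-5 + v\right)$
$I{\left(M{\left(\sqrt{-2 + 5} \right)} \right)} \left(-43\right) = 2 \sqrt{-2 + 5} \left(-5 + \sqrt{-2 + 5}\right) \left(-43\right) = 2 \sqrt{3} \left(-5 + \sqrt{3}\right) \left(-43\right) = - 86 \sqrt{3} \left(-5 + \sqrt{3}\right)$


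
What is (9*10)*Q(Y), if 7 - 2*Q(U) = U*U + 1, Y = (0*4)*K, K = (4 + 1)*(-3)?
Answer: 270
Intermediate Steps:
K = -15 (K = 5*(-3) = -15)
Y = 0 (Y = (0*4)*(-15) = 0*(-15) = 0)
Q(U) = 3 - U²/2 (Q(U) = 7/2 - (U*U + 1)/2 = 7/2 - (U² + 1)/2 = 7/2 - (1 + U²)/2 = 7/2 + (-½ - U²/2) = 3 - U²/2)
(9*10)*Q(Y) = (9*10)*(3 - ½*0²) = 90*(3 - ½*0) = 90*(3 + 0) = 90*3 = 270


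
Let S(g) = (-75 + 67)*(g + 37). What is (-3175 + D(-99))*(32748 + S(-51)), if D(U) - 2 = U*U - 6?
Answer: 217598920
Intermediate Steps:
D(U) = -4 + U² (D(U) = 2 + (U*U - 6) = 2 + (U² - 6) = 2 + (-6 + U²) = -4 + U²)
S(g) = -296 - 8*g (S(g) = -8*(37 + g) = -296 - 8*g)
(-3175 + D(-99))*(32748 + S(-51)) = (-3175 + (-4 + (-99)²))*(32748 + (-296 - 8*(-51))) = (-3175 + (-4 + 9801))*(32748 + (-296 + 408)) = (-3175 + 9797)*(32748 + 112) = 6622*32860 = 217598920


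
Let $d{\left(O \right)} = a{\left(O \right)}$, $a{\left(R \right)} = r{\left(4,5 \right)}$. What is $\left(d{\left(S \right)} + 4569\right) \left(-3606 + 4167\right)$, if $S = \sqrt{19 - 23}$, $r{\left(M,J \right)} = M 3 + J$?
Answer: $2572746$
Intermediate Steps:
$r{\left(M,J \right)} = J + 3 M$ ($r{\left(M,J \right)} = 3 M + J = J + 3 M$)
$a{\left(R \right)} = 17$ ($a{\left(R \right)} = 5 + 3 \cdot 4 = 5 + 12 = 17$)
$S = 2 i$ ($S = \sqrt{-4} = 2 i \approx 2.0 i$)
$d{\left(O \right)} = 17$
$\left(d{\left(S \right)} + 4569\right) \left(-3606 + 4167\right) = \left(17 + 4569\right) \left(-3606 + 4167\right) = 4586 \cdot 561 = 2572746$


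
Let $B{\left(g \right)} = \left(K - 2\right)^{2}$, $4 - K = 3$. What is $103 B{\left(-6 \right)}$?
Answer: $103$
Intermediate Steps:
$K = 1$ ($K = 4 - 3 = 1$)
$B{\left(g \right)} = 1$ ($B{\left(g \right)} = \left(1 - 2\right)^{2} = \left(-1\right)^{2} = 1$)
$103 B{\left(-6 \right)} = 103 \cdot 1 = 103$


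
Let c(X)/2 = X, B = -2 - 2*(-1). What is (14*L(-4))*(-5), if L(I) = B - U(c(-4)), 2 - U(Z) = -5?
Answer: 490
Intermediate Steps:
B = 0 (B = -2 + 2 = 0)
c(X) = 2*X
U(Z) = 7 (U(Z) = 2 - 1*(-5) = 2 + 5 = 7)
L(I) = -7 (L(I) = 0 - 1*7 = 0 - 7 = -7)
(14*L(-4))*(-5) = (14*(-7))*(-5) = -98*(-5) = 490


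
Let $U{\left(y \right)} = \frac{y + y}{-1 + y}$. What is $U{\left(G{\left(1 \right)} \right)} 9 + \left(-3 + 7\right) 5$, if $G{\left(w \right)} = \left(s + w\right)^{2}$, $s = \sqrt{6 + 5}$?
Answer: $\frac{284}{7} - \frac{36 \sqrt{11}}{77} \approx 39.021$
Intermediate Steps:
$s = \sqrt{11} \approx 3.3166$
$G{\left(w \right)} = \left(w + \sqrt{11}\right)^{2}$ ($G{\left(w \right)} = \left(\sqrt{11} + w\right)^{2} = \left(w + \sqrt{11}\right)^{2}$)
$U{\left(y \right)} = \frac{2 y}{-1 + y}$
$U{\left(G{\left(1 \right)} \right)} 9 + \left(-3 + 7\right) 5 = \frac{2 \left(1 + \sqrt{11}\right)^{2}}{-1 + \left(1 + \sqrt{11}\right)^{2}} \cdot 9 + \left(-3 + 7\right) 5 = \frac{18 \left(1 + \sqrt{11}\right)^{2}}{-1 + \left(1 + \sqrt{11}\right)^{2}} + 4 \cdot 5 = \frac{18 \left(1 + \sqrt{11}\right)^{2}}{-1 + \left(1 + \sqrt{11}\right)^{2}} + 20 = 20 + \frac{18 \left(1 + \sqrt{11}\right)^{2}}{-1 + \left(1 + \sqrt{11}\right)^{2}}$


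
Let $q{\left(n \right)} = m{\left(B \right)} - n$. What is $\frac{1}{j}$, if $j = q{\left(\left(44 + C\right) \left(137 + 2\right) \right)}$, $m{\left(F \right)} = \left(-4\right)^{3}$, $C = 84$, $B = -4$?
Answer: $- \frac{1}{17856} \approx -5.6004 \cdot 10^{-5}$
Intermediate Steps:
$m{\left(F \right)} = -64$
$q{\left(n \right)} = -64 - n$
$j = -17856$ ($j = -64 - \left(44 + 84\right) \left(137 + 2\right) = -64 - 128 \cdot 139 = -64 - 17792 = -17856$)
$\frac{1}{j} = \frac{1}{-17856} = - \frac{1}{17856}$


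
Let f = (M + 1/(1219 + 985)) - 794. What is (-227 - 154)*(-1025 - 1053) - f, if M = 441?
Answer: 1745724483/2204 ≈ 7.9207e+5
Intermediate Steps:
f = -778011/2204 (f = (441 + 1/(1219 + 985)) - 794 = (441 + 1/2204) - 794 = 971965/2204 - 794 = -778011/2204 ≈ -353.00)
(-227 - 154)*(-1025 - 1053) - f = (-227 - 154)*(-1025 - 1053) - 1*(-778011/2204) = -381*(-2078) + 778011/2204 = 791718 + 778011/2204 = 1745724483/2204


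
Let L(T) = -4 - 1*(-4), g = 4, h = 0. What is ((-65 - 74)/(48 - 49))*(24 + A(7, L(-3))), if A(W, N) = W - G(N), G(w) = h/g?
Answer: 4309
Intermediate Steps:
G(w) = 0 (G(w) = 0/4 = 0*(¼) = 0)
L(T) = 0 (L(T) = -4 + 4 = 0)
A(W, N) = W (A(W, N) = W - 1*0 = W + 0 = W)
((-65 - 74)/(48 - 49))*(24 + A(7, L(-3))) = ((-65 - 74)/(48 - 49))*(24 + 7) = -139/(-1)*31 = -139*(-1)*31 = 139*31 = 4309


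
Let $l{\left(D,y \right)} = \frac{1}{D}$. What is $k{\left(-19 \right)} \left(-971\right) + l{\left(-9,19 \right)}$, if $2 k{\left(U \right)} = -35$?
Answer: $\frac{305863}{18} \approx 16992.0$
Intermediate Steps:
$k{\left(U \right)} = - \frac{35}{2}$ ($k{\left(U \right)} = \frac{1}{2} \left(-35\right) = - \frac{35}{2}$)
$k{\left(-19 \right)} \left(-971\right) + l{\left(-9,19 \right)} = \left(- \frac{35}{2}\right) \left(-971\right) + \frac{1}{-9} = \frac{33985}{2} - \frac{1}{9} = \frac{305863}{18}$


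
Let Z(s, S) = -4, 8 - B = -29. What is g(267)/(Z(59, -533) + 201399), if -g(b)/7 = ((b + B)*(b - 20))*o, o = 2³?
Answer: -4204928/201395 ≈ -20.879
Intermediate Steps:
B = 37 (B = 8 - 1*(-29) = 8 + 29 = 37)
o = 8
g(b) = -56*(-20 + b)*(37 + b) (g(b) = -7*(b + 37)*(b - 20)*8 = -7*(37 + b)*(-20 + b)*8 = -7*(-20 + b)*(37 + b)*8 = -56*(-20 + b)*(37 + b))
g(267)/(Z(59, -533) + 201399) = (41440 - 952*267 - 56*267²)/(-4 + 201399) = (41440 - 254184 - 56*71289)/201395 = (41440 - 254184 - 3992184)*(1/201395) = -4204928*1/201395 = -4204928/201395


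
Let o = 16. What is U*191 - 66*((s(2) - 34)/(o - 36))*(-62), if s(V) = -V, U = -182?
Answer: -136982/5 ≈ -27396.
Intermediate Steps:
U*191 - 66*((s(2) - 34)/(o - 36))*(-62) = -182*191 - 66*((-1*2 - 34)/(16 - 36))*(-62) = -34762 - 66*((-2 - 34)/(-20))*(-62) = -34762 - 66*(-36*(-1/20))*(-62) = -34762 - 66*(9/5)*(-62) = -34762 - 594*(-62)/5 = -34762 - 1*(-36828/5) = -34762 + 36828/5 = -136982/5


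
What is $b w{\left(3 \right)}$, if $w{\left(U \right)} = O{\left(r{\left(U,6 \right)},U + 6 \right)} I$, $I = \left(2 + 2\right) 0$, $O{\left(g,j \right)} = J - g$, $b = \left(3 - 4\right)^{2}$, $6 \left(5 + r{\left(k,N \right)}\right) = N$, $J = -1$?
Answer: $0$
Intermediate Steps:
$r{\left(k,N \right)} = -5 + \frac{N}{6}$
$b = 1$ ($b = \left(-1\right)^{2} = 1$)
$O{\left(g,j \right)} = -1 - g$
$I = 0$ ($I = 4 \cdot 0 = 0$)
$w{\left(U \right)} = 0$ ($w{\left(U \right)} = \left(-1 - \left(-5 + \frac{1}{6} \cdot 6\right)\right) 0 = \left(-1 - \left(-5 + 1\right)\right) 0 = \left(-1 - -4\right) 0 = \left(-1 + 4\right) 0 = 3 \cdot 0 = 0$)
$b w{\left(3 \right)} = 1 \cdot 0 = 0$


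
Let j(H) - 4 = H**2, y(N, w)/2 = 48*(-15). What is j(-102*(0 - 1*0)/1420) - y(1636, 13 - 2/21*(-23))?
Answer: 1444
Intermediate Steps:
y(N, w) = -1440 (y(N, w) = 2*(48*(-15)) = 2*(-720) = -1440)
j(H) = 4 + H**2
j(-102*(0 - 1*0)/1420) - y(1636, 13 - 2/21*(-23)) = (4 + (-102*(0 - 1*0)/1420)**2) - 1*(-1440) = (4 + (-102*(0 + 0)*(1/1420))**2) + 1440 = (4 + (-102*0*(1/1420))**2) + 1440 = (4 + (0*(1/1420))**2) + 1440 = (4 + 0**2) + 1440 = (4 + 0) + 1440 = 4 + 1440 = 1444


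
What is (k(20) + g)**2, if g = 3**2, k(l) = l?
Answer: 841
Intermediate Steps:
g = 9
(k(20) + g)**2 = (20 + 9)**2 = 29**2 = 841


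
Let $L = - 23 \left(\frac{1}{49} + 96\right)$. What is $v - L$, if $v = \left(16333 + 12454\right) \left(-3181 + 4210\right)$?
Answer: $\frac{1451577542}{49} \approx 2.9624 \cdot 10^{7}$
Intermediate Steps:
$v = 29621823$ ($v = 28787 \cdot 1029 = 29621823$)
$L = - \frac{108215}{49}$ ($L = - 23 \left(\frac{1}{49} + 96\right) = \left(-23\right) \frac{4705}{49} = - \frac{108215}{49} \approx -2208.5$)
$v - L = 29621823 - - \frac{108215}{49} = 29621823 + \frac{108215}{49} = \frac{1451577542}{49}$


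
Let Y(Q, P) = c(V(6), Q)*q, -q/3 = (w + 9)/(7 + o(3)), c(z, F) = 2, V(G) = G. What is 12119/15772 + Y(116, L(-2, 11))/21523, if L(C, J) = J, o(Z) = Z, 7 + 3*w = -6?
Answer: 1303965377/1697303780 ≈ 0.76826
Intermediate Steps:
w = -13/3 (w = -7/3 + (⅓)*(-6) = -7/3 - 2 = -13/3 ≈ -4.3333)
q = -7/5 (q = -3*(-13/3 + 9)/(7 + 3) = -14/10 = -3*7/15 = -7/5 ≈ -1.4000)
Y(Q, P) = -14/5 (Y(Q, P) = 2*(-7/5) = -14/5)
12119/15772 + Y(116, L(-2, 11))/21523 = 12119/15772 - 14/5/21523 = 12119*(1/15772) - 14/5*1/21523 = 12119/15772 - 14/107615 = 1303965377/1697303780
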